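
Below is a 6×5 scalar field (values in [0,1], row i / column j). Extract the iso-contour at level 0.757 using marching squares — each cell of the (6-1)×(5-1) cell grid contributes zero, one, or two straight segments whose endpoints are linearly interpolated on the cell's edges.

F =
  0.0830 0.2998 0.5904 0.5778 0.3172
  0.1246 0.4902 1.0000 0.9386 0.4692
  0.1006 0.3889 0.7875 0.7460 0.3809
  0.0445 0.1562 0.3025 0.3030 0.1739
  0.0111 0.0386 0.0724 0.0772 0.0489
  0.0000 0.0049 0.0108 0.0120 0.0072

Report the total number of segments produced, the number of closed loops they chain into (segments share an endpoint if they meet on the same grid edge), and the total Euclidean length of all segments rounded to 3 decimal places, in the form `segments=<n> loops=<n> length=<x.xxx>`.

cell (0,1): code 0100 → (0.407,2.000)–(1.000,1.523)
cell (0,2): code 1100 → (0.497,3.000)–(0.407,2.000)
cell (0,3): code 1000 → (1.000,3.387)–(0.497,3.000)
cell (1,1): code 0110 → (1.000,1.523)–(2.000,1.923)
cell (1,2): code 1011 → (2.000,2.735)–(1.943,3.000)
cell (1,3): code 0001 → (1.943,3.000)–(1.000,3.387)
cell (2,1): code 0010 → (2.000,1.923)–(2.063,2.000)
cell (2,2): code 0001 → (2.063,2.000)–(2.000,2.735)
total: 8 segments, chained into 1 closed loop(s), length Σ = 5.603963

segments=8 loops=1 length=5.604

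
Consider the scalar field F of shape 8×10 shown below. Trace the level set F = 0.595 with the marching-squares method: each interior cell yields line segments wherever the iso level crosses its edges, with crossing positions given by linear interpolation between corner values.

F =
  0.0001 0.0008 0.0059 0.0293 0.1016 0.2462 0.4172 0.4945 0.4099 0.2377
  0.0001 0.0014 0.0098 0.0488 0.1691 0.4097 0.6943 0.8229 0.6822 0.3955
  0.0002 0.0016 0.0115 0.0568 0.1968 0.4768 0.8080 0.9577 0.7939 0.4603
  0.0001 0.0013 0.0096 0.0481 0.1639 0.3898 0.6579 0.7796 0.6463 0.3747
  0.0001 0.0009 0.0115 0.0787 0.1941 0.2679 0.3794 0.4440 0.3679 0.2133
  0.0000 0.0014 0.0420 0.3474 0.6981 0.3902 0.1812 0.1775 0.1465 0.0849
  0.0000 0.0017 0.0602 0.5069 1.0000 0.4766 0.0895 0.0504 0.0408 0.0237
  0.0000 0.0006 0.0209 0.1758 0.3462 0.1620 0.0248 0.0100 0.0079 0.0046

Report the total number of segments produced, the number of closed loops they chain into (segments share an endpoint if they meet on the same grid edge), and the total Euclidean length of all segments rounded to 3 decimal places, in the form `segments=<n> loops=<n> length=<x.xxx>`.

cell (0,5): code 0100 → (0.642,6.000)–(1.000,5.651)
cell (0,6): code 1100 → (0.306,7.000)–(0.642,6.000)
cell (0,7): code 1100 → (0.680,8.000)–(0.306,7.000)
cell (0,8): code 1000 → (1.000,8.304)–(0.680,8.000)
cell (1,5): code 0110 → (1.000,5.651)–(2.000,5.357)
cell (1,8): code 1001 → (2.000,8.596)–(1.000,8.304)
cell (2,5): code 0110 → (2.000,5.357)–(3.000,5.765)
cell (2,8): code 1001 → (3.000,8.189)–(2.000,8.596)
cell (3,5): code 0010 → (3.000,5.765)–(3.226,6.000)
cell (3,6): code 0011 → (3.226,6.000)–(3.550,7.000)
cell (3,7): code 0011 → (3.550,7.000)–(3.184,8.000)
cell (3,8): code 0001 → (3.184,8.000)–(3.000,8.189)
cell (4,3): code 0100 → (4.795,4.000)–(5.000,3.706)
cell (4,4): code 1000 → (5.000,4.335)–(4.795,4.000)
cell (5,3): code 0110 → (5.000,3.706)–(6.000,3.179)
cell (5,4): code 1001 → (6.000,4.774)–(5.000,4.335)
cell (6,3): code 0010 → (6.000,3.179)–(6.619,4.000)
cell (6,4): code 0001 → (6.619,4.000)–(6.000,4.774)
total: 18 segments, chained into 2 closed loop(s), length Σ = 15.007030

segments=18 loops=2 length=15.007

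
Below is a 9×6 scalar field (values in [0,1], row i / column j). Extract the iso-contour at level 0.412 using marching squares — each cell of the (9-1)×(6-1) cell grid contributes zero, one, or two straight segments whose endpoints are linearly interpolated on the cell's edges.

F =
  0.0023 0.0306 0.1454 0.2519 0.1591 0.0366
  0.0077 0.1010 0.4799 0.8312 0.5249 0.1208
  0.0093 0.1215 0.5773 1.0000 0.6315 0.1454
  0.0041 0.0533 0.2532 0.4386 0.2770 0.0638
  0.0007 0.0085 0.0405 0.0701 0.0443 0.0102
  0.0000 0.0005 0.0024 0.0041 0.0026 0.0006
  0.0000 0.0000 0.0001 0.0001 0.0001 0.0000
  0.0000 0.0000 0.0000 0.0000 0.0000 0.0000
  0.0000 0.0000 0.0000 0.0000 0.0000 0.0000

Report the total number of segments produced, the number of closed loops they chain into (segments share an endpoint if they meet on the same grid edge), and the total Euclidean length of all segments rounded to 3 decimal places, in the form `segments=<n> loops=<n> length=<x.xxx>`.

cell (0,1): code 0100 → (0.797,2.000)–(1.000,1.821)
cell (0,2): code 1100 → (0.276,3.000)–(0.797,2.000)
cell (0,3): code 1100 → (0.691,4.000)–(0.276,3.000)
cell (0,4): code 1000 → (1.000,4.279)–(0.691,4.000)
cell (1,1): code 0110 → (1.000,1.821)–(2.000,1.637)
cell (1,4): code 1001 → (2.000,4.452)–(1.000,4.279)
cell (2,1): code 0010 → (2.000,1.637)–(2.510,2.000)
cell (2,2): code 0111 → (2.510,2.000)–(3.000,2.857)
cell (2,3): code 1011 → (3.000,3.165)–(2.619,4.000)
cell (2,4): code 0001 → (2.619,4.000)–(2.000,4.452)
cell (3,2): code 0010 → (3.000,2.857)–(3.072,3.000)
cell (3,3): code 0001 → (3.072,3.000)–(3.000,3.165)
total: 12 segments, chained into 1 closed loop(s), length Σ = 8.565972

segments=12 loops=1 length=8.566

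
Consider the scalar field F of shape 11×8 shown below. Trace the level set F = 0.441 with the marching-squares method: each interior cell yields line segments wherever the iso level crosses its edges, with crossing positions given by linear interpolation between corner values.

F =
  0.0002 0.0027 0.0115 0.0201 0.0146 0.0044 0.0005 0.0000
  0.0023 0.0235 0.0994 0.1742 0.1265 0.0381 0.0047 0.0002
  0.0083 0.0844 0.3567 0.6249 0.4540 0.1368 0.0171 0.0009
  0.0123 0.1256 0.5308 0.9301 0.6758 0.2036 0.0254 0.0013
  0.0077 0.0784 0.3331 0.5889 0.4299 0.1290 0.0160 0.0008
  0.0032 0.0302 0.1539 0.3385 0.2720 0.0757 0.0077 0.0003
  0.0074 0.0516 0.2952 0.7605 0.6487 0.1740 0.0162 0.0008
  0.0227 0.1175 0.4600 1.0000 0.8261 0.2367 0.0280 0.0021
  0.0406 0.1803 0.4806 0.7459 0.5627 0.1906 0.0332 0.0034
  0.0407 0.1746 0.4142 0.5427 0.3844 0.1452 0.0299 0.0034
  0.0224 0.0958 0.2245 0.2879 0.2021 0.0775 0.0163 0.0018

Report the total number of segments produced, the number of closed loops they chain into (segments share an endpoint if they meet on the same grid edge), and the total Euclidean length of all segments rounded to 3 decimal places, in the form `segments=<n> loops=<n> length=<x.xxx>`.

cell (1,2): code 0100 → (1.592,3.000)–(2.000,2.314)
cell (1,3): code 1100 → (1.960,4.000)–(1.592,3.000)
cell (1,4): code 1000 → (2.000,4.041)–(1.960,4.000)
cell (2,1): code 0100 → (2.484,2.000)–(3.000,1.778)
cell (2,2): code 1110 → (2.000,2.314)–(2.484,2.000)
cell (2,4): code 1001 → (3.000,4.497)–(2.000,4.041)
cell (3,1): code 0010 → (3.000,1.778)–(3.454,2.000)
cell (3,2): code 0111 → (3.454,2.000)–(4.000,2.422)
cell (3,3): code 1011 → (4.000,3.930)–(3.955,4.000)
cell (3,4): code 0001 → (3.955,4.000)–(3.000,4.497)
cell (4,2): code 0010 → (4.000,2.422)–(4.591,3.000)
cell (4,3): code 0001 → (4.591,3.000)–(4.000,3.930)
cell (5,2): code 0100 → (5.243,3.000)–(6.000,2.313)
cell (5,3): code 1100 → (5.449,4.000)–(5.243,3.000)
cell (5,4): code 1000 → (6.000,4.438)–(5.449,4.000)
cell (6,1): code 0100 → (6.885,2.000)–(7.000,1.945)
cell (6,2): code 1110 → (6.000,2.313)–(6.885,2.000)
cell (6,4): code 1001 → (7.000,4.653)–(6.000,4.438)
cell (7,1): code 0110 → (7.000,1.945)–(8.000,1.868)
cell (7,4): code 1001 → (8.000,4.327)–(7.000,4.653)
cell (8,1): code 0010 → (8.000,1.868)–(8.596,2.000)
cell (8,2): code 0111 → (8.596,2.000)–(9.000,2.209)
cell (8,3): code 1011 → (9.000,3.642)–(8.683,4.000)
cell (8,4): code 0001 → (8.683,4.000)–(8.000,4.327)
cell (9,2): code 0010 → (9.000,2.209)–(9.399,3.000)
cell (9,3): code 0001 → (9.399,3.000)–(9.000,3.642)
total: 26 segments, chained into 2 closed loop(s), length Σ = 19.275903

segments=26 loops=2 length=19.276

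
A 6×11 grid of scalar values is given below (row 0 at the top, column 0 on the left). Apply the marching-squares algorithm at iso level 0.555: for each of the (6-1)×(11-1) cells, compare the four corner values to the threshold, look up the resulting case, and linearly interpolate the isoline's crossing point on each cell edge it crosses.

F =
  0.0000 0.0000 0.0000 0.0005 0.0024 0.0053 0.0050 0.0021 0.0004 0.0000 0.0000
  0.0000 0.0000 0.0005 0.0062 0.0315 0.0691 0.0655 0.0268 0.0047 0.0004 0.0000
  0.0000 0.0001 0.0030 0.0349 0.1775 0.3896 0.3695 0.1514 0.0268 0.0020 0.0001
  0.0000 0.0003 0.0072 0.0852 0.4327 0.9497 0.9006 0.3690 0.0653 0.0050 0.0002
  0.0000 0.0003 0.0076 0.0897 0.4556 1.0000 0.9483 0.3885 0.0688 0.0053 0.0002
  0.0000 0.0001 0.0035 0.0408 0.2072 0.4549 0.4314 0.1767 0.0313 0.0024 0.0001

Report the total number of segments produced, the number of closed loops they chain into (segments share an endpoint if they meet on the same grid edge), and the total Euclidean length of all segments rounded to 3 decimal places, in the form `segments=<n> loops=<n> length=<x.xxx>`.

cell (2,4): code 0100 → (2.295,5.000)–(3.000,4.237)
cell (2,5): code 1100 → (2.349,6.000)–(2.295,5.000)
cell (2,6): code 1000 → (3.000,6.650)–(2.349,6.000)
cell (3,4): code 0110 → (3.000,4.237)–(4.000,4.183)
cell (3,6): code 1001 → (4.000,6.703)–(3.000,6.650)
cell (4,4): code 0010 → (4.000,4.183)–(4.816,5.000)
cell (4,5): code 0011 → (4.816,5.000)–(4.761,6.000)
cell (4,6): code 0001 → (4.761,6.000)–(4.000,6.703)
total: 8 segments, chained into 1 closed loop(s), length Σ = 8.155512

segments=8 loops=1 length=8.156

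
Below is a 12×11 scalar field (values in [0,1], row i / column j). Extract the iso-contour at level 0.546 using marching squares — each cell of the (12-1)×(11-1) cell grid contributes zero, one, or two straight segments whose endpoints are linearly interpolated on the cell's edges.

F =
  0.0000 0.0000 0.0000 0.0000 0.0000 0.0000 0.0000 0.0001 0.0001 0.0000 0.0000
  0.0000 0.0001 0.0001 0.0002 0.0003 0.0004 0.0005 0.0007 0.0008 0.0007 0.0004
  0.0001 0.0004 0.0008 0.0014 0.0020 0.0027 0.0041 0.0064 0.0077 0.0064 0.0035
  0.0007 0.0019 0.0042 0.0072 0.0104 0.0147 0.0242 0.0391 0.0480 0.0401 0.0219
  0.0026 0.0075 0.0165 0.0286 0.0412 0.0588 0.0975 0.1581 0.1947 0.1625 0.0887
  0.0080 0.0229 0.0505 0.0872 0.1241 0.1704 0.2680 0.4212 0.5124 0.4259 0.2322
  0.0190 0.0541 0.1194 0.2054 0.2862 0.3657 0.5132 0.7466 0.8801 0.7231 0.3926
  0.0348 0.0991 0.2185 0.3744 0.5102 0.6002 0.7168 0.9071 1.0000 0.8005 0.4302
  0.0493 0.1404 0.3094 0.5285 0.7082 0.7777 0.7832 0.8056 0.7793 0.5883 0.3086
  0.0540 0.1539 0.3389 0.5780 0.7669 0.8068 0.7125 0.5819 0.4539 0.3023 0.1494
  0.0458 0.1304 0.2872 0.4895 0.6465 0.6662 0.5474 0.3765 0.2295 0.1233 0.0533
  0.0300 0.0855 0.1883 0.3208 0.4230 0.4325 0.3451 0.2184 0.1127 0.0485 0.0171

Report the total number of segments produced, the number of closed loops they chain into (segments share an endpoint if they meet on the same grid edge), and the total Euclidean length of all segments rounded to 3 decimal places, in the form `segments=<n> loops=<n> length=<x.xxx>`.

segments=24 loops=1 length=18.597

cell (5,6): code 0100 → (5.384,7.000)–(6.000,6.141)
cell (5,7): code 1100 → (5.091,8.000)–(5.384,7.000)
cell (5,8): code 1100 → (5.404,9.000)–(5.091,8.000)
cell (5,9): code 1000 → (6.000,9.536)–(5.404,9.000)
cell (6,4): code 0100 → (6.769,5.000)–(7.000,4.398)
cell (6,5): code 1100 → (6.161,6.000)–(6.769,5.000)
cell (6,6): code 1110 → (6.000,6.141)–(6.161,6.000)
cell (6,9): code 1001 → (7.000,9.687)–(6.000,9.536)
cell (7,3): code 0100 → (7.181,4.000)–(8.000,3.097)
cell (7,4): code 1110 → (7.000,4.398)–(7.181,4.000)
cell (7,9): code 1001 → (8.000,9.151)–(7.000,9.687)
cell (8,2): code 0100 → (8.354,3.000)–(9.000,2.866)
cell (8,3): code 1110 → (8.000,3.097)–(8.354,3.000)
cell (8,7): code 1011 → (9.000,7.280)–(8.717,8.000)
cell (8,8): code 0011 → (8.717,8.000)–(8.148,9.000)
cell (8,9): code 0001 → (8.148,9.000)–(8.000,9.151)
cell (9,2): code 0010 → (9.000,2.866)–(9.362,3.000)
cell (9,3): code 0111 → (9.362,3.000)–(10.000,3.360)
cell (9,6): code 1011 → (10.000,6.008)–(9.175,7.000)
cell (9,7): code 0001 → (9.175,7.000)–(9.000,7.280)
cell (10,3): code 0010 → (10.000,3.360)–(10.450,4.000)
cell (10,4): code 0011 → (10.450,4.000)–(10.514,5.000)
cell (10,5): code 0011 → (10.514,5.000)–(10.007,6.000)
cell (10,6): code 0001 → (10.007,6.000)–(10.000,6.008)
total: 24 segments, chained into 1 closed loop(s), length Σ = 18.597334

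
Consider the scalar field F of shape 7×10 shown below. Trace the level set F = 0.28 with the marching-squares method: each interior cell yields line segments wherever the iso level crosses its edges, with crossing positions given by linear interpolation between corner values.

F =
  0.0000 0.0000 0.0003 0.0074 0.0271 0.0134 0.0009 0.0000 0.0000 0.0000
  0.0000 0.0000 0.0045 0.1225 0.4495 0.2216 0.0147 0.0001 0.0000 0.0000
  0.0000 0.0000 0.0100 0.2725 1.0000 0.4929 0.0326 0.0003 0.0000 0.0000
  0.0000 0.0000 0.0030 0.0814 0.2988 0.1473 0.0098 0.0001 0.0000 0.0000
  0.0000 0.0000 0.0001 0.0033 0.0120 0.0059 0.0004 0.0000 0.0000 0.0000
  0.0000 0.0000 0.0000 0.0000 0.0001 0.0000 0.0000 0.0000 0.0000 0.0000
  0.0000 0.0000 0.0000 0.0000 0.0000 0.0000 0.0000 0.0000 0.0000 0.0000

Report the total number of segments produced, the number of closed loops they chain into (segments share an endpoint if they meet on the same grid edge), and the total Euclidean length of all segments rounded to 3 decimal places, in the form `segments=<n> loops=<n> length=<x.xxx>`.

segments=10 loops=1 length=7.175

cell (0,3): code 0100 → (0.599,4.000)–(1.000,3.482)
cell (0,4): code 1000 → (1.000,4.744)–(0.599,4.000)
cell (1,3): code 0110 → (1.000,3.482)–(2.000,3.010)
cell (1,4): code 1101 → (1.215,5.000)–(1.000,4.744)
cell (1,5): code 1000 → (2.000,5.463)–(1.215,5.000)
cell (2,3): code 0110 → (2.000,3.010)–(3.000,3.914)
cell (2,4): code 1011 → (3.000,4.124)–(2.616,5.000)
cell (2,5): code 0001 → (2.616,5.000)–(2.000,5.463)
cell (3,3): code 0010 → (3.000,3.914)–(3.066,4.000)
cell (3,4): code 0001 → (3.066,4.000)–(3.000,4.124)
total: 10 segments, chained into 1 closed loop(s), length Σ = 7.174783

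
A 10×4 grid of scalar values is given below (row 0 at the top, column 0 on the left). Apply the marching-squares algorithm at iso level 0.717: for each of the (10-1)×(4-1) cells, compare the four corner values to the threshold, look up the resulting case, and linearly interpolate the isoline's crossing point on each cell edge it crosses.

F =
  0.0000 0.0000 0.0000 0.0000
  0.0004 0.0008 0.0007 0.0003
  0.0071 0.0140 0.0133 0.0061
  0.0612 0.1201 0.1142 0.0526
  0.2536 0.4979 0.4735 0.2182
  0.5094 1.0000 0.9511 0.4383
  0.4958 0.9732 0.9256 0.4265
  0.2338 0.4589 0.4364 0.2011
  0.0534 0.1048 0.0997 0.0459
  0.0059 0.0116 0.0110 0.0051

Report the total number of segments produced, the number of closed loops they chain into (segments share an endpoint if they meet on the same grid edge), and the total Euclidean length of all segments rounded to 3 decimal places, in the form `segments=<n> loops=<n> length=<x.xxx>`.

cell (4,0): code 0100 → (4.436,1.000)–(5.000,0.423)
cell (4,1): code 1100 → (4.510,2.000)–(4.436,1.000)
cell (4,2): code 1000 → (5.000,2.457)–(4.510,2.000)
cell (5,0): code 0110 → (5.000,0.423)–(6.000,0.463)
cell (5,2): code 1001 → (6.000,2.418)–(5.000,2.457)
cell (6,0): code 0010 → (6.000,0.463)–(6.498,1.000)
cell (6,1): code 0011 → (6.498,1.000)–(6.426,2.000)
cell (6,2): code 0001 → (6.426,2.000)–(6.000,2.418)
total: 8 segments, chained into 1 closed loop(s), length Σ = 6.812443

segments=8 loops=1 length=6.812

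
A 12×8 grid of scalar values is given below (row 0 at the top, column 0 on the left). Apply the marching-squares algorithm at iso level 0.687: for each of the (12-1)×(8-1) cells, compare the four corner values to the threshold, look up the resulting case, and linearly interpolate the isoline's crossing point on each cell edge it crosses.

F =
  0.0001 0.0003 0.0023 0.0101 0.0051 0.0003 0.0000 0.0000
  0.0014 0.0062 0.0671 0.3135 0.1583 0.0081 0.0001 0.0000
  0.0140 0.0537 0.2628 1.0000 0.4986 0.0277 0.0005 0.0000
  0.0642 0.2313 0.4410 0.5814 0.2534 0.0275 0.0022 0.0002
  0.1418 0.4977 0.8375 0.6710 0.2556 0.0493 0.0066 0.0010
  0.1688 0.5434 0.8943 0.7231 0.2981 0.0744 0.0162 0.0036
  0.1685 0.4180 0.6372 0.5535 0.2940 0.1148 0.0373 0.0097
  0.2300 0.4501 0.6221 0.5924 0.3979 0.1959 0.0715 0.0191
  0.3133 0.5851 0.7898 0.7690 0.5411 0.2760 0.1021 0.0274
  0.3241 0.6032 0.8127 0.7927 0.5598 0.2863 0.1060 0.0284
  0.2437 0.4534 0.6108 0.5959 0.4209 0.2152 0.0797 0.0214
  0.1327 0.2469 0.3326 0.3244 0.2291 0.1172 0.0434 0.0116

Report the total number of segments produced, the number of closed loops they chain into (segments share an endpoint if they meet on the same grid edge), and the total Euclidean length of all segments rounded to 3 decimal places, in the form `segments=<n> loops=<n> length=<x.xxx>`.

segments=20 loops=3 length=16.187

cell (1,2): code 0100 → (1.544,3.000)–(2.000,2.575)
cell (1,3): code 1000 → (2.000,3.624)–(1.544,3.000)
cell (2,2): code 0010 → (2.000,2.575)–(2.748,3.000)
cell (2,3): code 0001 → (2.748,3.000)–(2.000,3.624)
cell (3,1): code 0100 → (3.620,2.000)–(4.000,1.557)
cell (3,2): code 1000 → (4.000,2.904)–(3.620,2.000)
cell (4,1): code 0110 → (4.000,1.557)–(5.000,1.409)
cell (4,2): code 1101 → (4.307,3.000)–(4.000,2.904)
cell (4,3): code 1000 → (5.000,3.085)–(4.307,3.000)
cell (5,1): code 0010 → (5.000,1.409)–(5.806,2.000)
cell (5,2): code 0011 → (5.806,2.000)–(5.213,3.000)
cell (5,3): code 0001 → (5.213,3.000)–(5.000,3.085)
cell (7,1): code 0100 → (7.387,2.000)–(8.000,1.498)
cell (7,2): code 1100 → (7.536,3.000)–(7.387,2.000)
cell (7,3): code 1000 → (8.000,3.360)–(7.536,3.000)
cell (8,1): code 0110 → (8.000,1.498)–(9.000,1.400)
cell (8,3): code 1001 → (9.000,3.454)–(8.000,3.360)
cell (9,1): code 0010 → (9.000,1.400)–(9.623,2.000)
cell (9,2): code 0011 → (9.623,2.000)–(9.537,3.000)
cell (9,3): code 0001 → (9.537,3.000)–(9.000,3.454)
total: 20 segments, chained into 3 closed loop(s), length Σ = 16.187445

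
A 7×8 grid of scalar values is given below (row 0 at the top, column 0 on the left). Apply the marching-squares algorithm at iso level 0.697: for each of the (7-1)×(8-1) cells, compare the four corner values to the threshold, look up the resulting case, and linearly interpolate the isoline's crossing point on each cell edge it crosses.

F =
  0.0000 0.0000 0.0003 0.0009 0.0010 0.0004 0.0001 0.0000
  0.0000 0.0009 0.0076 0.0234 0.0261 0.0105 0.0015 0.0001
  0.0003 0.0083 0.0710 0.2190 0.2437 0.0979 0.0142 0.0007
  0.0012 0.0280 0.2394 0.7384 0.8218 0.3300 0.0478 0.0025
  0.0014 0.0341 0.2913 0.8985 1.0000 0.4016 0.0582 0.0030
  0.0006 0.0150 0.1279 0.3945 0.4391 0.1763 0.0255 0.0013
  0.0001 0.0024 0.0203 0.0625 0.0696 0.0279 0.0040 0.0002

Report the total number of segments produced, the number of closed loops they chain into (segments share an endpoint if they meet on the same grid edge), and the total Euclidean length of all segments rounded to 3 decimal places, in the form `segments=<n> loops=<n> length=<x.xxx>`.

cell (2,2): code 0100 → (2.920,3.000)–(3.000,2.917)
cell (2,3): code 1100 → (2.784,4.000)–(2.920,3.000)
cell (2,4): code 1000 → (3.000,4.254)–(2.784,4.000)
cell (3,2): code 0110 → (3.000,2.917)–(4.000,2.668)
cell (3,4): code 1001 → (4.000,4.506)–(3.000,4.254)
cell (4,2): code 0010 → (4.000,2.668)–(4.400,3.000)
cell (4,3): code 0011 → (4.400,3.000)–(4.540,4.000)
cell (4,4): code 0001 → (4.540,4.000)–(4.000,4.506)
total: 8 segments, chained into 1 closed loop(s), length Σ = 5.789162

segments=8 loops=1 length=5.789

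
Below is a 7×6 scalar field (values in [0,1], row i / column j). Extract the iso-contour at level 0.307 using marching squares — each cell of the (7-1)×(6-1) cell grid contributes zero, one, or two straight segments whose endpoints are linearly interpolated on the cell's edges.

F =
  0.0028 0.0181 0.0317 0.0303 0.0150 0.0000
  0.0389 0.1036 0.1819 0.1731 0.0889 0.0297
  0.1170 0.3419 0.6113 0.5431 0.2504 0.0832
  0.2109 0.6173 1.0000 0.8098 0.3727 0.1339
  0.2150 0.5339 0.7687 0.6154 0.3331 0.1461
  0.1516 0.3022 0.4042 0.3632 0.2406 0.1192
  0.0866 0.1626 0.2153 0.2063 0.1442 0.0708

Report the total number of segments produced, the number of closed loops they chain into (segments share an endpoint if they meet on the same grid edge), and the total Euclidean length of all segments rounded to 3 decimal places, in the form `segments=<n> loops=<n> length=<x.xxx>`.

segments=16 loops=1 length=12.831

cell (1,0): code 0100 → (1.854,1.000)–(2.000,0.845)
cell (1,1): code 1100 → (1.291,2.000)–(1.854,1.000)
cell (1,2): code 1100 → (1.362,3.000)–(1.291,2.000)
cell (1,3): code 1000 → (2.000,3.807)–(1.362,3.000)
cell (2,0): code 0110 → (2.000,0.845)–(3.000,0.236)
cell (2,3): code 1101 → (2.463,4.000)–(2.000,3.807)
cell (2,4): code 1000 → (3.000,4.275)–(2.463,4.000)
cell (3,0): code 0110 → (3.000,0.236)–(4.000,0.288)
cell (3,4): code 1001 → (4.000,4.140)–(3.000,4.275)
cell (4,0): code 0010 → (4.000,0.288)–(4.979,1.000)
cell (4,1): code 0111 → (4.979,1.000)–(5.000,1.047)
cell (4,3): code 1011 → (5.000,3.458)–(4.282,4.000)
cell (4,4): code 0001 → (4.282,4.000)–(4.000,4.140)
cell (5,1): code 0010 → (5.000,1.047)–(5.515,2.000)
cell (5,2): code 0011 → (5.515,2.000)–(5.358,3.000)
cell (5,3): code 0001 → (5.358,3.000)–(5.000,3.458)
total: 16 segments, chained into 1 closed loop(s), length Σ = 12.830520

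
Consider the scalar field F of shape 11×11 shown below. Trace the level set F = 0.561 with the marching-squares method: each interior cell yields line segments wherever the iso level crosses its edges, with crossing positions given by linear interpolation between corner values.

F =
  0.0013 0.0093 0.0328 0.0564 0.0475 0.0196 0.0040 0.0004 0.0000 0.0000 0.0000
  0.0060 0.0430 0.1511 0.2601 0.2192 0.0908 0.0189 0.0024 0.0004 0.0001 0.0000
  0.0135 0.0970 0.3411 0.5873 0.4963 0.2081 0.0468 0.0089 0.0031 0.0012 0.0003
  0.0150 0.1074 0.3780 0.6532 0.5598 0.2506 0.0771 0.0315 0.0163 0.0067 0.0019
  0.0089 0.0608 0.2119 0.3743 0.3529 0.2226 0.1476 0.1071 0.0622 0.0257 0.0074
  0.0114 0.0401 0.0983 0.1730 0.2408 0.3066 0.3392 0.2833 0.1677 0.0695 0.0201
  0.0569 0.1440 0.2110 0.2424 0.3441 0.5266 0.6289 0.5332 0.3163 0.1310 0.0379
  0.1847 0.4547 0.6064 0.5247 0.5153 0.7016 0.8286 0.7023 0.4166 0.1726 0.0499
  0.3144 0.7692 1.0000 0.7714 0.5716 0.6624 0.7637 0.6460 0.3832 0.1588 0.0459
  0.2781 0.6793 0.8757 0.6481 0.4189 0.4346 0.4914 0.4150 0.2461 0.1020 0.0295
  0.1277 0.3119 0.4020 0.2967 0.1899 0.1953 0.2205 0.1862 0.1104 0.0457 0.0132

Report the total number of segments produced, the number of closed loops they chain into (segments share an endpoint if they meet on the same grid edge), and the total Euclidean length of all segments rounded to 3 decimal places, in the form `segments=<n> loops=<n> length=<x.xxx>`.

segments=30 loops=2 length=23.273

cell (1,2): code 0100 → (1.920,3.000)–(2.000,2.893)
cell (1,3): code 1000 → (2.000,3.289)–(1.920,3.000)
cell (2,2): code 0110 → (2.000,2.893)–(3.000,2.665)
cell (2,3): code 1001 → (3.000,3.987)–(2.000,3.289)
cell (3,2): code 0010 → (3.000,2.665)–(3.331,3.000)
cell (3,3): code 0001 → (3.331,3.000)–(3.000,3.987)
cell (5,5): code 0100 → (5.766,6.000)–(6.000,5.336)
cell (5,6): code 1000 → (6.000,6.710)–(5.766,6.000)
cell (6,1): code 0100 → (6.885,2.000)–(7.000,1.701)
cell (6,2): code 1000 → (7.000,2.556)–(6.885,2.000)
cell (6,4): code 0100 → (6.197,5.000)–(7.000,4.245)
cell (6,5): code 1110 → (6.000,5.336)–(6.197,5.000)
cell (6,6): code 1101 → (6.164,7.000)–(6.000,6.710)
cell (6,7): code 1000 → (7.000,7.495)–(6.164,7.000)
cell (7,0): code 0100 → (7.338,1.000)–(8.000,0.542)
cell (7,1): code 1110 → (7.000,1.701)–(7.338,1.000)
cell (7,2): code 1101 → (7.147,3.000)–(7.000,2.556)
cell (7,3): code 1100 → (7.812,4.000)–(7.147,3.000)
cell (7,4): code 1110 → (7.000,4.245)–(7.812,4.000)
cell (7,7): code 1001 → (8.000,7.323)–(7.000,7.495)
cell (8,0): code 0110 → (8.000,0.542)–(9.000,0.705)
cell (8,3): code 1011 → (9.000,3.380)–(8.069,4.000)
cell (8,4): code 0011 → (8.069,4.000)–(8.445,5.000)
cell (8,5): code 0011 → (8.445,5.000)–(8.744,6.000)
cell (8,6): code 0011 → (8.744,6.000)–(8.368,7.000)
cell (8,7): code 0001 → (8.368,7.000)–(8.000,7.323)
cell (9,0): code 0010 → (9.000,0.705)–(9.322,1.000)
cell (9,1): code 0011 → (9.322,1.000)–(9.664,2.000)
cell (9,2): code 0011 → (9.664,2.000)–(9.248,3.000)
cell (9,3): code 0001 → (9.248,3.000)–(9.000,3.380)
total: 30 segments, chained into 2 closed loop(s), length Σ = 23.272877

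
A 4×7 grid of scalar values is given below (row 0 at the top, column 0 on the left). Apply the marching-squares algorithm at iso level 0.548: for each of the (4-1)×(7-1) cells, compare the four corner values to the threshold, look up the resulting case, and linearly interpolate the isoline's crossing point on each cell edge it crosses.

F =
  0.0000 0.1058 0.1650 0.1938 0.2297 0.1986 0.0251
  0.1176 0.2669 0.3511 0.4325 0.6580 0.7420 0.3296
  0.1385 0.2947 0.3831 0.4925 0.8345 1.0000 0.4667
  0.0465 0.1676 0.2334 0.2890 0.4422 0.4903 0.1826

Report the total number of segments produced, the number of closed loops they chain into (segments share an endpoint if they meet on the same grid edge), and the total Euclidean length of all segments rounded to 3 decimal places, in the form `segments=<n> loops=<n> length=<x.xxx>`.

segments=8 loops=1 length=7.625

cell (0,3): code 0100 → (0.743,4.000)–(1.000,3.512)
cell (0,4): code 1100 → (0.643,5.000)–(0.743,4.000)
cell (0,5): code 1000 → (1.000,5.470)–(0.643,5.000)
cell (1,3): code 0110 → (1.000,3.512)–(2.000,3.162)
cell (1,5): code 1001 → (2.000,5.848)–(1.000,5.470)
cell (2,3): code 0010 → (2.000,3.162)–(2.730,4.000)
cell (2,4): code 0011 → (2.730,4.000)–(2.887,5.000)
cell (2,5): code 0001 → (2.887,5.000)–(2.000,5.848)
total: 8 segments, chained into 1 closed loop(s), length Σ = 7.625261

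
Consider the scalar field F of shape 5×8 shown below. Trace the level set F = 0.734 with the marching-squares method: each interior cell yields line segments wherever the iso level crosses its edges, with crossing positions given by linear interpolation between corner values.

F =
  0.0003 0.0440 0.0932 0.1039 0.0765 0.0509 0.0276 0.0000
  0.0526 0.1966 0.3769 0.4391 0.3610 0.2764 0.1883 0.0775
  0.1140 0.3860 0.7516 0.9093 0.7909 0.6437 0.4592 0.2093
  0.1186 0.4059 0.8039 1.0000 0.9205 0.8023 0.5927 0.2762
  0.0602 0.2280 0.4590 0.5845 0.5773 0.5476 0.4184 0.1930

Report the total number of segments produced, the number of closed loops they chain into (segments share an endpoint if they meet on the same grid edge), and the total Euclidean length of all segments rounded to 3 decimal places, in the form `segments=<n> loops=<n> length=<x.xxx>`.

segments=12 loops=1 length=8.765

cell (1,1): code 0100 → (1.953,2.000)–(2.000,1.952)
cell (1,2): code 1100 → (1.627,3.000)–(1.953,2.000)
cell (1,3): code 1100 → (1.868,4.000)–(1.627,3.000)
cell (1,4): code 1000 → (2.000,4.387)–(1.868,4.000)
cell (2,1): code 0110 → (2.000,1.952)–(3.000,1.824)
cell (2,4): code 1101 → (2.569,5.000)–(2.000,4.387)
cell (2,5): code 1000 → (3.000,5.326)–(2.569,5.000)
cell (3,1): code 0010 → (3.000,1.824)–(3.203,2.000)
cell (3,2): code 0011 → (3.203,2.000)–(3.640,3.000)
cell (3,3): code 0011 → (3.640,3.000)–(3.543,4.000)
cell (3,4): code 0011 → (3.543,4.000)–(3.268,5.000)
cell (3,5): code 0001 → (3.268,5.000)–(3.000,5.326)
total: 12 segments, chained into 1 closed loop(s), length Σ = 8.764753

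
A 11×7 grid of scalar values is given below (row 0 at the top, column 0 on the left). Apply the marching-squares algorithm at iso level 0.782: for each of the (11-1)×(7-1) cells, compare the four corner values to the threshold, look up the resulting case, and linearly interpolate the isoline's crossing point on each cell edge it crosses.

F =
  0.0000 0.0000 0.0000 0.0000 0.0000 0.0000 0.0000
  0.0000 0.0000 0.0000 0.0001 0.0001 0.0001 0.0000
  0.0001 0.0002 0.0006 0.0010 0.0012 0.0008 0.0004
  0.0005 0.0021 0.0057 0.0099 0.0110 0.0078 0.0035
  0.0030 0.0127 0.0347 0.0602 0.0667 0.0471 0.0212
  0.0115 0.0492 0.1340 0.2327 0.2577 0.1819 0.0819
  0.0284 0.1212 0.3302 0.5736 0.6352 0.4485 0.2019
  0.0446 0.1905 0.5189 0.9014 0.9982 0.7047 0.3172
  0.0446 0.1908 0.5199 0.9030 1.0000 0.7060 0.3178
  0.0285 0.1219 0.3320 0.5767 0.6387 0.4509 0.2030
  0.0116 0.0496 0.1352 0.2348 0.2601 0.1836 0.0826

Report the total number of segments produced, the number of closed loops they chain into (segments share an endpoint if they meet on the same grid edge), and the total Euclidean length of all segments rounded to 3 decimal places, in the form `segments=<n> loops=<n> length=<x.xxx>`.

segments=8 loops=1 length=6.923

cell (6,2): code 0100 → (6.636,3.000)–(7.000,2.688)
cell (6,3): code 1100 → (6.404,4.000)–(6.636,3.000)
cell (6,4): code 1000 → (7.000,4.737)–(6.404,4.000)
cell (7,2): code 0110 → (7.000,2.688)–(8.000,2.684)
cell (7,4): code 1001 → (8.000,4.741)–(7.000,4.737)
cell (8,2): code 0010 → (8.000,2.684)–(8.371,3.000)
cell (8,3): code 0011 → (8.371,3.000)–(8.603,4.000)
cell (8,4): code 0001 → (8.603,4.000)–(8.000,4.741)
total: 8 segments, chained into 1 closed loop(s), length Σ = 6.923179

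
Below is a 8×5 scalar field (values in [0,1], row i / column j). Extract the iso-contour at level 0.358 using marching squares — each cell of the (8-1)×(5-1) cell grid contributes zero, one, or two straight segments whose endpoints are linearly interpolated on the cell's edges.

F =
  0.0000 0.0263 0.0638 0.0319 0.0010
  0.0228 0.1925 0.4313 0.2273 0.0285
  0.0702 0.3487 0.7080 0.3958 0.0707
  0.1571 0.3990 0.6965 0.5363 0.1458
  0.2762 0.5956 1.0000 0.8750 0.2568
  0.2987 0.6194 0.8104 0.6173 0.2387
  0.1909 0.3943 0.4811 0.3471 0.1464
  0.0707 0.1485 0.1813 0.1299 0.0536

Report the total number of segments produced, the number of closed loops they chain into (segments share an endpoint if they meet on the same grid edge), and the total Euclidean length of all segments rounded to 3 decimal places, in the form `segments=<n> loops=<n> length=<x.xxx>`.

cell (0,1): code 0100 → (0.801,2.000)–(1.000,1.693)
cell (0,2): code 1000 → (1.000,2.359)–(0.801,2.000)
cell (1,1): code 0110 → (1.000,1.693)–(2.000,1.026)
cell (1,2): code 1101 → (1.776,3.000)–(1.000,2.359)
cell (1,3): code 1000 → (2.000,3.116)–(1.776,3.000)
cell (2,0): code 0100 → (2.185,1.000)–(3.000,0.831)
cell (2,1): code 1110 → (2.000,1.026)–(2.185,1.000)
cell (2,3): code 1001 → (3.000,3.457)–(2.000,3.116)
cell (3,0): code 0110 → (3.000,0.831)–(4.000,0.256)
cell (3,3): code 1001 → (4.000,3.836)–(3.000,3.457)
cell (4,0): code 0110 → (4.000,0.256)–(5.000,0.185)
cell (4,3): code 1001 → (5.000,3.685)–(4.000,3.836)
cell (5,0): code 0110 → (5.000,0.185)–(6.000,0.822)
cell (5,2): code 1011 → (6.000,2.919)–(5.960,3.000)
cell (5,3): code 0001 → (5.960,3.000)–(5.000,3.685)
cell (6,0): code 0010 → (6.000,0.822)–(6.148,1.000)
cell (6,1): code 0011 → (6.148,1.000)–(6.411,2.000)
cell (6,2): code 0001 → (6.411,2.000)–(6.000,2.919)
total: 18 segments, chained into 1 closed loop(s), length Σ = 14.277375

segments=18 loops=1 length=14.277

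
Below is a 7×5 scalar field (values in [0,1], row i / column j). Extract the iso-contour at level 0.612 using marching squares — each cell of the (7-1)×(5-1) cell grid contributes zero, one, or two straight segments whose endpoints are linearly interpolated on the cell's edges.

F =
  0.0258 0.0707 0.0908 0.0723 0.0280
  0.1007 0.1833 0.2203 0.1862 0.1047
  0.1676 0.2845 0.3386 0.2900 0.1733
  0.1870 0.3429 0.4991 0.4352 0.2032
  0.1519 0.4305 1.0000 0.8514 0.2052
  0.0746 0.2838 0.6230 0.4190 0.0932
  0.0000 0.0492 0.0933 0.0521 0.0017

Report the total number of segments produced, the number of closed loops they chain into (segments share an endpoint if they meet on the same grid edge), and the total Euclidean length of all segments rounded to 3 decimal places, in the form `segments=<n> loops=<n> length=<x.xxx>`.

segments=8 loops=1 length=5.736

cell (3,1): code 0100 → (3.225,2.000)–(4.000,1.319)
cell (3,2): code 1100 → (3.425,3.000)–(3.225,2.000)
cell (3,3): code 1000 → (4.000,3.370)–(3.425,3.000)
cell (4,1): code 0110 → (4.000,1.319)–(5.000,1.968)
cell (4,2): code 1011 → (5.000,2.054)–(4.554,3.000)
cell (4,3): code 0001 → (4.554,3.000)–(4.000,3.370)
cell (5,1): code 0010 → (5.000,1.968)–(5.021,2.000)
cell (5,2): code 0001 → (5.021,2.000)–(5.000,2.054)
total: 8 segments, chained into 1 closed loop(s), length Σ = 5.736080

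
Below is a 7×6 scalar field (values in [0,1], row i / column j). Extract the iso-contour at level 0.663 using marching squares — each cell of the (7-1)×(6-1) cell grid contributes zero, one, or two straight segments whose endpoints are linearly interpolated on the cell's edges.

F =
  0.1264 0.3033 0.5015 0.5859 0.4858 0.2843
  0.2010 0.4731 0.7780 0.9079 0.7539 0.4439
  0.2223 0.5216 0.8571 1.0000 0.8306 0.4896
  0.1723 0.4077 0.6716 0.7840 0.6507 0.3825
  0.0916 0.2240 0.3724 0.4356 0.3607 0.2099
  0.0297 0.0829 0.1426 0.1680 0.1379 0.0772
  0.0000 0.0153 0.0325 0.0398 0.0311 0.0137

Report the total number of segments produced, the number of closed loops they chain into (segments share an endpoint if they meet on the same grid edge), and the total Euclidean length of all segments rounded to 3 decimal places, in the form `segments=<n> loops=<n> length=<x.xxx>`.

segments=12 loops=1 length=9.565

cell (0,1): code 0100 → (0.584,2.000)–(1.000,1.623)
cell (0,2): code 1100 → (0.239,3.000)–(0.584,2.000)
cell (0,3): code 1100 → (0.661,4.000)–(0.239,3.000)
cell (0,4): code 1000 → (1.000,4.293)–(0.661,4.000)
cell (1,1): code 0110 → (1.000,1.623)–(2.000,1.421)
cell (1,4): code 1001 → (2.000,4.491)–(1.000,4.293)
cell (2,1): code 0110 → (2.000,1.421)–(3.000,1.967)
cell (2,3): code 1011 → (3.000,3.908)–(2.932,4.000)
cell (2,4): code 0001 → (2.932,4.000)–(2.000,4.491)
cell (3,1): code 0010 → (3.000,1.967)–(3.029,2.000)
cell (3,2): code 0011 → (3.029,2.000)–(3.347,3.000)
cell (3,3): code 0001 → (3.347,3.000)–(3.000,3.908)
total: 12 segments, chained into 1 closed loop(s), length Σ = 9.564556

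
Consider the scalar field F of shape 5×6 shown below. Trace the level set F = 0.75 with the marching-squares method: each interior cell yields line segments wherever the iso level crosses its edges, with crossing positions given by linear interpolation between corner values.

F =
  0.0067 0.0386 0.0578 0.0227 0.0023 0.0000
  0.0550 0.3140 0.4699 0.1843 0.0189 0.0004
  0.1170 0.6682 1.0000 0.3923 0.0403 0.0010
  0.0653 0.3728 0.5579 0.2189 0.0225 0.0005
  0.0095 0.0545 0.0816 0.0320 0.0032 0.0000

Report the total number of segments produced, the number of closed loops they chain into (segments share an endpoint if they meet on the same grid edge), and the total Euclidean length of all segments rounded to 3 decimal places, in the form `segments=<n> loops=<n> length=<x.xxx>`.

segments=4 loops=1 length=3.156

cell (1,1): code 0100 → (1.528,2.000)–(2.000,1.247)
cell (1,2): code 1000 → (2.000,2.411)–(1.528,2.000)
cell (2,1): code 0010 → (2.000,1.247)–(2.565,2.000)
cell (2,2): code 0001 → (2.565,2.000)–(2.000,2.411)
total: 4 segments, chained into 1 closed loop(s), length Σ = 3.156069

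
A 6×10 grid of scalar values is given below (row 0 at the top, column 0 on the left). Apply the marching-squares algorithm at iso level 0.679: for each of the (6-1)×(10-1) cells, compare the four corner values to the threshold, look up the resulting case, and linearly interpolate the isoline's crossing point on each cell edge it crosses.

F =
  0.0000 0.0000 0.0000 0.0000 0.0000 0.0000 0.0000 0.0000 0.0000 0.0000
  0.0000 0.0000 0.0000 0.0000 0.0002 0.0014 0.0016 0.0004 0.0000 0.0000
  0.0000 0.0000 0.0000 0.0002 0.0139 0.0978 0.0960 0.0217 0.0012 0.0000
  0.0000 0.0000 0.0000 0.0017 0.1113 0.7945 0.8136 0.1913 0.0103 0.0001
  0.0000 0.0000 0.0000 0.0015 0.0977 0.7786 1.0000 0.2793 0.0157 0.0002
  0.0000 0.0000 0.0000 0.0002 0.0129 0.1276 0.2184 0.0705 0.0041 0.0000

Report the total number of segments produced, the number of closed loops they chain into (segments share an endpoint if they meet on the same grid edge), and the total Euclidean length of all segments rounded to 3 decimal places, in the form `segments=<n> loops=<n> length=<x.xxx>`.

segments=8 loops=1 length=5.400

cell (2,4): code 0100 → (2.834,5.000)–(3.000,4.831)
cell (2,5): code 1100 → (2.812,6.000)–(2.834,5.000)
cell (2,6): code 1000 → (3.000,6.216)–(2.812,6.000)
cell (3,4): code 0110 → (3.000,4.831)–(4.000,4.854)
cell (3,6): code 1001 → (4.000,6.445)–(3.000,6.216)
cell (4,4): code 0010 → (4.000,4.854)–(4.153,5.000)
cell (4,5): code 0011 → (4.153,5.000)–(4.411,6.000)
cell (4,6): code 0001 → (4.411,6.000)–(4.000,6.445)
total: 8 segments, chained into 1 closed loop(s), length Σ = 5.399671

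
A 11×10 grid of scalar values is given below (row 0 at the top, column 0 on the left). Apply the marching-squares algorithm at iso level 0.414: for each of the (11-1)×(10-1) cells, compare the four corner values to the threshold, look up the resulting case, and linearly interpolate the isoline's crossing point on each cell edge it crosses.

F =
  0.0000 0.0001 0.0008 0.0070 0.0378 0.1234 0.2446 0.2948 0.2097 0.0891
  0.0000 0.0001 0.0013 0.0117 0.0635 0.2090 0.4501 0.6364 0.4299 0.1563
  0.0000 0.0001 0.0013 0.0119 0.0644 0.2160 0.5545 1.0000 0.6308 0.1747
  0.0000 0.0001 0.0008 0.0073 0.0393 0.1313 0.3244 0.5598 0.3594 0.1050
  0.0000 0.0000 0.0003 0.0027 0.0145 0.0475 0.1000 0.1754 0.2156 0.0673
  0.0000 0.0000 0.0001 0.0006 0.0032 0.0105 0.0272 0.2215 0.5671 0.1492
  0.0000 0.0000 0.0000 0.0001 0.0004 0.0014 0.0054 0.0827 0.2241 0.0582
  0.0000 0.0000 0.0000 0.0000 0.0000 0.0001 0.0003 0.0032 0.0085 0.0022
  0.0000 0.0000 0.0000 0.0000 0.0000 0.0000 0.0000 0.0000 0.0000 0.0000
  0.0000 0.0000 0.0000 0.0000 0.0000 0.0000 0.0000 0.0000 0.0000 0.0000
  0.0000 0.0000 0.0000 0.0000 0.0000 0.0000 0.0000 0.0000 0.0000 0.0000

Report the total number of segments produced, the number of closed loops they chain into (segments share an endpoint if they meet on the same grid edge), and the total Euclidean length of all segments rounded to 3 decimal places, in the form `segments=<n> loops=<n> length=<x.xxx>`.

cell (0,5): code 0100 → (0.824,6.000)–(1.000,5.850)
cell (0,6): code 1100 → (0.349,7.000)–(0.824,6.000)
cell (0,7): code 1100 → (0.928,8.000)–(0.349,7.000)
cell (0,8): code 1000 → (1.000,8.058)–(0.928,8.000)
cell (1,5): code 0110 → (1.000,5.850)–(2.000,5.585)
cell (1,8): code 1001 → (2.000,8.475)–(1.000,8.058)
cell (2,5): code 0010 → (2.000,5.585)–(2.611,6.000)
cell (2,6): code 0111 → (2.611,6.000)–(3.000,6.381)
cell (2,7): code 1011 → (3.000,7.728)–(2.799,8.000)
cell (2,8): code 0001 → (2.799,8.000)–(2.000,8.475)
cell (3,6): code 0010 → (3.000,6.381)–(3.379,7.000)
cell (3,7): code 0001 → (3.379,7.000)–(3.000,7.728)
cell (4,7): code 0100 → (4.564,8.000)–(5.000,7.557)
cell (4,8): code 1000 → (5.000,8.366)–(4.564,8.000)
cell (5,7): code 0010 → (5.000,7.557)–(5.446,8.000)
cell (5,8): code 0001 → (5.446,8.000)–(5.000,8.366)
total: 16 segments, chained into 2 closed loop(s), length Σ = 11.198916

segments=16 loops=2 length=11.199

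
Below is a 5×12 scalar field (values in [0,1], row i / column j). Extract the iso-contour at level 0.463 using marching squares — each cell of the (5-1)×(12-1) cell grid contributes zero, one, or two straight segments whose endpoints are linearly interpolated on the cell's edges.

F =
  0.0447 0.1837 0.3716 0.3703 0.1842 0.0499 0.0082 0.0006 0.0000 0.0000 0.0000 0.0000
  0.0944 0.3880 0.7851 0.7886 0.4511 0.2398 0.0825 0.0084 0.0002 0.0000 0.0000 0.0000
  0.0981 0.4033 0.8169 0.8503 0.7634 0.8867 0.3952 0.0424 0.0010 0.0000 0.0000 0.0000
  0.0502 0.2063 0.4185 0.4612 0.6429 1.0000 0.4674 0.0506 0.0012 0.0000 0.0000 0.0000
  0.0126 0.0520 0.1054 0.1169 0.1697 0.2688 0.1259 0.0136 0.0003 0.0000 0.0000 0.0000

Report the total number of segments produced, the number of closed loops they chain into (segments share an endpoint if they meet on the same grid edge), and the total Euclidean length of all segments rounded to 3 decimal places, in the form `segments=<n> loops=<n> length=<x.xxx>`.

cell (0,1): code 0100 → (0.221,2.000)–(1.000,1.189)
cell (0,2): code 1100 → (0.222,3.000)–(0.221,2.000)
cell (0,3): code 1000 → (1.000,3.965)–(0.222,3.000)
cell (1,1): code 0110 → (1.000,1.189)–(2.000,1.144)
cell (1,3): code 1101 → (1.038,4.000)–(1.000,3.965)
cell (1,4): code 1100 → (1.345,5.000)–(1.038,4.000)
cell (1,5): code 1000 → (2.000,5.862)–(1.345,5.000)
cell (2,1): code 0010 → (2.000,1.144)–(2.888,2.000)
cell (2,2): code 0011 → (2.888,2.000)–(2.995,3.000)
cell (2,3): code 0111 → (2.995,3.000)–(3.000,3.010)
cell (2,5): code 1101 → (2.939,6.000)–(2.000,5.862)
cell (2,6): code 1000 → (3.000,6.011)–(2.939,6.000)
cell (3,3): code 0010 → (3.000,3.010)–(3.380,4.000)
cell (3,4): code 0011 → (3.380,4.000)–(3.734,5.000)
cell (3,5): code 0011 → (3.734,5.000)–(3.013,6.000)
cell (3,6): code 0001 → (3.013,6.000)–(3.000,6.011)
total: 16 segments, chained into 1 closed loop(s), length Σ = 13.178052

segments=16 loops=1 length=13.178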